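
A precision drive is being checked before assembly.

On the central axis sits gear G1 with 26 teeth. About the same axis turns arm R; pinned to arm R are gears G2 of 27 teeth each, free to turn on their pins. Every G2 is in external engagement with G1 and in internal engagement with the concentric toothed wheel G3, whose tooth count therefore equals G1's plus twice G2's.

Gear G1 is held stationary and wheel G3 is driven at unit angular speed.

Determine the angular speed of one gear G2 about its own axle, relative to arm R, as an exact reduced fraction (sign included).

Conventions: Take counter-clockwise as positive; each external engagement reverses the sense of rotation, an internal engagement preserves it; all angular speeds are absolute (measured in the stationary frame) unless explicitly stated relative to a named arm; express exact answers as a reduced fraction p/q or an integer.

1040/1431

recognized (axles ride arm R): planetary set, 26/27/80 teeth
ring teeth: 26 + 2·27 = 80
26(ω_sun−ω_arm) = −80(ω_ring−ω_arm),  ω_sun = 0, ω_ring = 1
26(0−ω_arm) = −80(1−ω_arm)  ⇒  106·ω_arm = 80  ⇒  ω_arm = 40/53
sun–planet mesh: 26·(0−40/53) = −27·(ω_p−ω_arm)  ⇒  ω_p−ω_arm = 1040/1431
exact speed ratio = 1040/1431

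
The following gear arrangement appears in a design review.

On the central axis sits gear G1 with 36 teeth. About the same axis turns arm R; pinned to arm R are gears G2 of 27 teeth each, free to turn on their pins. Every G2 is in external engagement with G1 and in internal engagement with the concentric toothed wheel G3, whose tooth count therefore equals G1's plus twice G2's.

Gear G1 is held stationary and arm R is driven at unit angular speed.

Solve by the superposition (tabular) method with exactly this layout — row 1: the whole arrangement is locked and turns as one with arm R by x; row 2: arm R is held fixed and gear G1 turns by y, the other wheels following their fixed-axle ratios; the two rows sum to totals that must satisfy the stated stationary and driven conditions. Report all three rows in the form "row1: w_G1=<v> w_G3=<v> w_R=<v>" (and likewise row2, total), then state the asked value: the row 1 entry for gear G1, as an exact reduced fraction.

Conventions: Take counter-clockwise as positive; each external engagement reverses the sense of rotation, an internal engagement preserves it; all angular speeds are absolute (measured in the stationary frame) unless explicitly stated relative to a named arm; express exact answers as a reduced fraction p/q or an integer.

row1: w_G1=1 w_G3=1 w_R=1
row2: w_G1=-1 w_G3=2/5 w_R=0
total: w_G1=0 w_G3=7/5 w_R=1
asked value: 1

recognized (axles ride arm R): planetary set, 36/27/90 teeth
row 1 (train locked, turned with arm): all members turn x
row 2 (arm held, sun turns y): ω_ring = −(36/90)·y, ω_arm = 0
boundary: total ω_sun = x + y = 0 and total ω_arm = x = 1  ⇒  y = -1, x = 1
row 2 ring = −(36/90)·(-1) = 2/5
totals (row 1 + row 2): sun 1 + (-1) = 0, ring 1 + 2/5 = 7/5, arm 1 + 0 = 1
asked cell (row1, sun) = 1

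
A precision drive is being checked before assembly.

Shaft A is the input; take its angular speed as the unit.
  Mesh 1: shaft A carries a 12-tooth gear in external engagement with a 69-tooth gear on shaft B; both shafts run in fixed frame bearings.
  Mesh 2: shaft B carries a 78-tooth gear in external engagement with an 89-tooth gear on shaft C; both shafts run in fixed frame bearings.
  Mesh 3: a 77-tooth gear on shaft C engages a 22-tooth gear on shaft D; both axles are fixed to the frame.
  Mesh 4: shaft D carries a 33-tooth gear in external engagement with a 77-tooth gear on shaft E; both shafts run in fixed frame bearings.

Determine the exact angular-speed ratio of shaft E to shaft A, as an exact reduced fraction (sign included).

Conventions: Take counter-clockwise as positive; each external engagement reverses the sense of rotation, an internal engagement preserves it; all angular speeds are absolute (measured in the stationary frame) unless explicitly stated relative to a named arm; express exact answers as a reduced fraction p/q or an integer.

468/2047

class = fixed-axis compound train [4 meshes; 4 ratios multiply, 4 sense flips]
mesh 1 [12T→69T]: running ratio 4/23, sense −
mesh 2 [78T→89T]: running ratio 312/2047, sense +
mesh 3 [77T→22T]: running ratio 1092/2047, sense −
mesh 4 [33T→77T]: running ratio 468/2047, sense +
ω_out/ω_in = 468/2047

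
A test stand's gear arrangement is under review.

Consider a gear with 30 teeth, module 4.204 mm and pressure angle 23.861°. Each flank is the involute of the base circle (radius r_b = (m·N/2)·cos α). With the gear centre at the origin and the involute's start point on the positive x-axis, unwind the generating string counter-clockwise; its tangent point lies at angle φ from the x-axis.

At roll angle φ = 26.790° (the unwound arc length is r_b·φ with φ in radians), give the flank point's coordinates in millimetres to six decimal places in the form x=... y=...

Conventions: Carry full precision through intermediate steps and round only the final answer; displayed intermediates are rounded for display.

recognized (one wheel, involute flank): single-mesh tooth geometry, m = 4.204, N = 30
pitch radius r_p = m·N/2 = 4.204·30/2 = 63.060000
base radius r_b = r_p·cos α = 63.060000·cos 23.861° = 57.670231
roll angle φ = 26.790° = 0.46757371 rad
x = r_b·(cos φ + φ·sin φ) = 63.633918
y = r_b·(sin φ − φ·cos φ) = 1.922454

x=63.633918 y=1.922454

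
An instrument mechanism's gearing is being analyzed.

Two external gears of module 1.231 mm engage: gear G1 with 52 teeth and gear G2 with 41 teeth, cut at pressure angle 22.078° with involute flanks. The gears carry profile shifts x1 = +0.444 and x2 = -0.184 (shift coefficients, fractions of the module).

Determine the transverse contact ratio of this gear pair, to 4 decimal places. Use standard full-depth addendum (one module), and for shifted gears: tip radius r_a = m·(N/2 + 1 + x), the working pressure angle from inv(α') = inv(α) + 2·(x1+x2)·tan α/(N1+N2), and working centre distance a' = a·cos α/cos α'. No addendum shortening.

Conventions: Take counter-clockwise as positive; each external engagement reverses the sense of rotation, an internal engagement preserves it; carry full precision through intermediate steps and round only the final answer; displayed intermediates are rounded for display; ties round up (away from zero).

recognized (one external pair, fixed centres): single-mesh tooth geometry, m = 1.231, N1 = 52, N2 = 41
base radii: r_b1 = 29.659097, r_b2 = 23.385057
tip radii: r_a1 = 33.783564, r_a2 = 26.239996
inv(α') = inv(22.078°) + 2·(+0.444-0.184)·tan α/(52+41) = 0.02254482  ⇒  α' = 22.83838°
a' = a·cos α / cos α' = 57.2415·cos 22.078°/cos 22.83838° = 57.556381
action lengths: √(r_a1²−r_b1²) = 16.176130, √(r_a2²−r_b2²) = 11.902794
base pitch p_b = π·m·cos α = 3.583723
CR = (16.176130 + 11.902794 − 57.556381·sin 22.83838°)/3.583723 = 1.601516
contact ratio ≈ 1.6015

1.6015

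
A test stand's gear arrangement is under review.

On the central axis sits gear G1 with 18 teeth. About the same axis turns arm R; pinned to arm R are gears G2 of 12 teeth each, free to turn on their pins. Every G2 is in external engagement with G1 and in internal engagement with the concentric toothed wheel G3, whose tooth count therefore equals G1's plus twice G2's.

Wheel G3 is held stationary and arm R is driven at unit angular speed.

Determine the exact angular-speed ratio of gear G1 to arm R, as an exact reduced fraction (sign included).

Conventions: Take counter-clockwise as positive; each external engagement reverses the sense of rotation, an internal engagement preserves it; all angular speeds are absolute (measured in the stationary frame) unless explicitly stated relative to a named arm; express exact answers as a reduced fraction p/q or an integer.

10/3

recognized (axles ride arm R): planetary set, 18/12/42 teeth
ring teeth: 18 + 2·12 = 42
18(ω_sun−ω_arm) = −42(ω_ring−ω_arm),  ω_ring = 0, ω_arm = 1
ω_sun = 1 − (42/18)(0−1) = 10/3
ω_out/ω_in = 10/3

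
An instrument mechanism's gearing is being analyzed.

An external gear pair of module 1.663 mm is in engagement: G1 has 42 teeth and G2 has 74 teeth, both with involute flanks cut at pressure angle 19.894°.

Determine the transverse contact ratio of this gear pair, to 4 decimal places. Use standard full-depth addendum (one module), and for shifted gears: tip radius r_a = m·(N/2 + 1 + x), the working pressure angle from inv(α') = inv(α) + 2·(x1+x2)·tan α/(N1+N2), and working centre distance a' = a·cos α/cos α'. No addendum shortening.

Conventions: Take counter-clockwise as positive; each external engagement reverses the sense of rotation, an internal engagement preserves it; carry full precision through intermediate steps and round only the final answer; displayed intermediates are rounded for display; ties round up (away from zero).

1.7750

single-mesh involute tooth geometry (42T engaging 74T at module 1.663)
base radii: r_b1 = 32.838927, r_b2 = 57.859062
tip radii: r_a1 = 36.586000, r_a2 = 63.194000
no profile shift: α' = α, a' = a
action lengths: √(r_a1²−r_b1²) = 16.128865, √(r_a2²−r_b2²) = 25.412804
base pitch p_b = π·m·cos α = 4.912692
CR = (16.128865 + 25.412804 − 96.454000·sin 19.89400°)/4.912692 = 1.775034
contact ratio ≈ 1.7750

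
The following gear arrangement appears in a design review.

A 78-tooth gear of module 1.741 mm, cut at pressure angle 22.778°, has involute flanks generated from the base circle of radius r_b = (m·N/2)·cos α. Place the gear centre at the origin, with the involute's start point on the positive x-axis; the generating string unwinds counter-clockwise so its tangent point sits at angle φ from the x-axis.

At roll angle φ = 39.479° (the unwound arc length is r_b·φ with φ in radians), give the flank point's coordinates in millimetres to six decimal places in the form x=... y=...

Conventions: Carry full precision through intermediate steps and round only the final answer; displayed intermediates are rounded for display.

x=75.747026 y=6.508009

class = single-mesh tooth geometry [base-circle involute, m = 1.741, 78T]
pitch radius r_p = m·N/2 = 1.741·78/2 = 67.899000
base radius r_b = r_p·cos α = 67.899000·cos 22.778° = 62.603685
roll angle φ = 39.479° = 0.68903854 rad
x = r_b·(cos φ + φ·sin φ) = 75.747026
y = r_b·(sin φ − φ·cos φ) = 6.508009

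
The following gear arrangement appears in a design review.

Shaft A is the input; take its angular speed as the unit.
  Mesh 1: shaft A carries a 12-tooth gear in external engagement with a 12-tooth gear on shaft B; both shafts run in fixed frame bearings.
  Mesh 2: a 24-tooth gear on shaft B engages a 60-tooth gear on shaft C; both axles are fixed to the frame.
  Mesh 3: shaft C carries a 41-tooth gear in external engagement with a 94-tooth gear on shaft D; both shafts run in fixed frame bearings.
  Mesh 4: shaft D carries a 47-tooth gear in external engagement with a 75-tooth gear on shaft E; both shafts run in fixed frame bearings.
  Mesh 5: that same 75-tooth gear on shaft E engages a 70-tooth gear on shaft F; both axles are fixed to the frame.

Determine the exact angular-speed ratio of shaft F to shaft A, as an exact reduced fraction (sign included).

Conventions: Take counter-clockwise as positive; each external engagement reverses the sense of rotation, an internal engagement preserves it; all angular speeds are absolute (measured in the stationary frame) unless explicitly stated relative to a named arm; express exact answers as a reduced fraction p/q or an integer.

-41/350

class = fixed-axis compound train [5 meshes; 5 ratios multiply, 5 sense flips]
mesh 1 [12T→12T]: running ratio 1, sense −
mesh 2 [24T→60T]: running ratio 2/5, sense +
mesh 3 [41T→94T]: running ratio 41/235, sense −
mesh 4 [47T→75T]: running ratio 41/375, sense +
mesh 5 [75T→70T]: running ratio 41/350, sense −
ω_out/ω_in = -41/350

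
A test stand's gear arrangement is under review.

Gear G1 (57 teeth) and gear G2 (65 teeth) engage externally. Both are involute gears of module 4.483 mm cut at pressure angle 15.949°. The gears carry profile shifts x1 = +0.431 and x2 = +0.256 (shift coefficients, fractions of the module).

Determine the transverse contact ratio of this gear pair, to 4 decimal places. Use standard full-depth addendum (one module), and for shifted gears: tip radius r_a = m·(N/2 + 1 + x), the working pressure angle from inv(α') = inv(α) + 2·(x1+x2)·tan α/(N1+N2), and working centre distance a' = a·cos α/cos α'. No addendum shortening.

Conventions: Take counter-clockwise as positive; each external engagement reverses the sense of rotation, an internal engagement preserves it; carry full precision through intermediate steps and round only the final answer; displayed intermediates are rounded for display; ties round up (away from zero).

1.9278

recognized (one external pair, fixed centres): single-mesh tooth geometry, m = 4.483, N1 = 57, N2 = 65
base radii: r_b1 = 122.847380, r_b2 = 140.089117
tip radii: r_a1 = 134.180673, r_a2 = 151.328148
inv(α') = inv(15.949°) + 2·(+0.431+0.256)·tan α/(57+65) = 0.01063833  ⇒  α' = 17.93347°
a' = a·cos α / cos α' = 273.4630·cos 15.949°/cos 17.93347° = 276.363713
action lengths: √(r_a1²−r_b1²) = 53.971977, √(r_a2²−r_b2²) = 57.229779
base pitch p_b = π·m·cos α = 13.541629
CR = (53.971977 + 57.229779 − 276.363713·sin 17.93347°)/13.541629 = 1.927828
contact ratio ≈ 1.9278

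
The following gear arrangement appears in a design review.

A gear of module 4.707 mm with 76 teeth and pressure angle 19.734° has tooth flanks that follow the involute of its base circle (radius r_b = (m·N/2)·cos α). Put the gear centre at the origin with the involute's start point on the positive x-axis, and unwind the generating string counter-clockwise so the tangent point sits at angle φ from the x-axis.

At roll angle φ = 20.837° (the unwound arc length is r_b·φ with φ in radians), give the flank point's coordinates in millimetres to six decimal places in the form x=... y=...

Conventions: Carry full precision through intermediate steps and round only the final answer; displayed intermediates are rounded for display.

x=179.129469 y=2.663813

recognized (one wheel, involute flank): single-mesh tooth geometry, m = 4.707, N = 76
pitch radius r_p = m·N/2 = 4.707·76/2 = 178.866000
base radius r_b = r_p·cos α = 178.866000·cos 19.734° = 168.361261
roll angle φ = 20.837° = 0.36367426 rad
x = r_b·(cos φ + φ·sin φ) = 179.129469
y = r_b·(sin φ − φ·cos φ) = 2.663813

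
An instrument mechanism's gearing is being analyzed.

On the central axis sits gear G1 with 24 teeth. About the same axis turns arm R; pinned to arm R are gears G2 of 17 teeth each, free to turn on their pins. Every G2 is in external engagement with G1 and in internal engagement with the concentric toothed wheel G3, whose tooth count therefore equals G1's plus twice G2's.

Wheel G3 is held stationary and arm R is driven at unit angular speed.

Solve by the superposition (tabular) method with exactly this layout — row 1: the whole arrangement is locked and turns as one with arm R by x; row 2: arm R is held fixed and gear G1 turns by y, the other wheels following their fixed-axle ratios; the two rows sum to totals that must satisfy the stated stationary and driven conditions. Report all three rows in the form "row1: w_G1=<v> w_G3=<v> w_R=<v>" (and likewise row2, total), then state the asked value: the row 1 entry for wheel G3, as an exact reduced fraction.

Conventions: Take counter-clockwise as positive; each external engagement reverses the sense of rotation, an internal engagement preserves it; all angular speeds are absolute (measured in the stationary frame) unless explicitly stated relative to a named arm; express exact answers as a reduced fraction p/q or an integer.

row1: w_G1=1 w_G3=1 w_R=1
row2: w_G1=29/12 w_G3=-1 w_R=0
total: w_G1=41/12 w_G3=0 w_R=1
asked value: 1

recognized (axles ride arm R): planetary set, 24/17/58 teeth
row 1 (train locked, turned with arm): all members turn x
superposition row 2 [arm held]: sun y, ring −(24/58)·y, arm 0
boundary: total ω_ring = x − (24/58)·y = 0 and total ω_arm = x = 1  ⇒  y = 29/12, x = 1
row 2 ring = −(24/58)·29/12 = -1
totals (row 1 + row 2): sun 1 + 29/12 = 41/12, ring 1 + (-1) = 0, arm 1 + 0 = 1
asked cell (row1, ring) = 1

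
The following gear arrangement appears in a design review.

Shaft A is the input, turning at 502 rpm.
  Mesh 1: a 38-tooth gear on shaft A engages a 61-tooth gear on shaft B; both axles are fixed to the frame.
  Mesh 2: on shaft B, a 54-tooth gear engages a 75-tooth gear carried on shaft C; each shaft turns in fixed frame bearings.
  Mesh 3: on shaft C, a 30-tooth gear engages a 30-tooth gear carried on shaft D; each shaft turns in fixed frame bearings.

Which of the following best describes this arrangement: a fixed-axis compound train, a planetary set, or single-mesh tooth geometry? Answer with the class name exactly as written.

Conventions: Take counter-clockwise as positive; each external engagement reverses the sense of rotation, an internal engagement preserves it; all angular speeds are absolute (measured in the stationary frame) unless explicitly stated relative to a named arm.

fixed-axis compound train

recognized (4 fixed axles, 3 meshes): fixed-axis compound train
classification: fixed-axis compound train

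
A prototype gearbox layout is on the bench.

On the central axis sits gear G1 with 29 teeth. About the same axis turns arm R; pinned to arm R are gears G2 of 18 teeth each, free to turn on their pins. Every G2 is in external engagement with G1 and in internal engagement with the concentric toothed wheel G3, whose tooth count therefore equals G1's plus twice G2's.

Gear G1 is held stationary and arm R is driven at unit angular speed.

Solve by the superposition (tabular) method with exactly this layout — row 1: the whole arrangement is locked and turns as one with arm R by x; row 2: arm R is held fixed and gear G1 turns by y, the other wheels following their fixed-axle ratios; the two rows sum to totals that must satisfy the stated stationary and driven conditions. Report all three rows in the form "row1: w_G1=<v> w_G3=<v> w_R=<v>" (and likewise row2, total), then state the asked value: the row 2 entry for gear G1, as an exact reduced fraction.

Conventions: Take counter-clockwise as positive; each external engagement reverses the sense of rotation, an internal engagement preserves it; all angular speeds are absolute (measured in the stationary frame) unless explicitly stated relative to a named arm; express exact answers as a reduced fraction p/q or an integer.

row1: w_G1=1 w_G3=1 w_R=1
row2: w_G1=-1 w_G3=29/65 w_R=0
total: w_G1=0 w_G3=94/65 w_R=1
asked value: -1

class = planetary set [G3 = 29+2·18 = 65; Willis about the carrier]
row 1 (train locked, turned with arm): all members turn x
row 2: sun turns y, ring = −(29/65)·y, arm 0
boundary: total ω_sun = x + y = 0 and total ω_arm = x = 1  ⇒  y = -1, x = 1
row 2 ring = −(29/65)·(-1) = 29/65
totals (row 1 + row 2): sun 1 + (-1) = 0, ring 1 + 29/65 = 94/65, arm 1 + 0 = 1
asked cell (row2, sun) = -1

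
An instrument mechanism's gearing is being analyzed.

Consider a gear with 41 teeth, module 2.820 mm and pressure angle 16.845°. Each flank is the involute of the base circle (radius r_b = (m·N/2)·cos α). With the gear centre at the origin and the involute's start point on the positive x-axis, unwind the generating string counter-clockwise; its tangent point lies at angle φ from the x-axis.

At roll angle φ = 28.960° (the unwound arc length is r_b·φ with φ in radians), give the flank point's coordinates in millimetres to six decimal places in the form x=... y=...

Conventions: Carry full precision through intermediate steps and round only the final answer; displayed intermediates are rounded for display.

topology: single-mesh involute geometry — m = 2.820, N = 41
pitch radius r_p = m·N/2 = 2.820·41/2 = 57.810000
base radius r_b = r_p·cos α = 57.810000·cos 16.845° = 55.329500
roll angle φ = 28.960° = 0.50544735 rad
x = r_b·(cos φ + φ·sin φ) = 61.952165
y = r_b·(sin φ − φ·cos φ) = 2.321278

x=61.952165 y=2.321278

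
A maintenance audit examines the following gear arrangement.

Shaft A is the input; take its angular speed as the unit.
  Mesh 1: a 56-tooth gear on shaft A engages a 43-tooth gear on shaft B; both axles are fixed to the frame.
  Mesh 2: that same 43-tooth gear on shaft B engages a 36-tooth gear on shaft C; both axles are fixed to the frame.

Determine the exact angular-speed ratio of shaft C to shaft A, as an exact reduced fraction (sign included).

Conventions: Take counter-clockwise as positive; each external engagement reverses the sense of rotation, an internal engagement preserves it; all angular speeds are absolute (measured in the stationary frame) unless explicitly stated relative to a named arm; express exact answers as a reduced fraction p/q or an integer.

14/9

class = fixed-axis compound train [2 meshes; 2 ratios multiply, 2 sense flips]
mesh 1 [56T→43T]: running ratio 56/43, sense −
mesh 2 [43T→36T]: running ratio 14/9, sense +
ω_out/ω_in = 14/9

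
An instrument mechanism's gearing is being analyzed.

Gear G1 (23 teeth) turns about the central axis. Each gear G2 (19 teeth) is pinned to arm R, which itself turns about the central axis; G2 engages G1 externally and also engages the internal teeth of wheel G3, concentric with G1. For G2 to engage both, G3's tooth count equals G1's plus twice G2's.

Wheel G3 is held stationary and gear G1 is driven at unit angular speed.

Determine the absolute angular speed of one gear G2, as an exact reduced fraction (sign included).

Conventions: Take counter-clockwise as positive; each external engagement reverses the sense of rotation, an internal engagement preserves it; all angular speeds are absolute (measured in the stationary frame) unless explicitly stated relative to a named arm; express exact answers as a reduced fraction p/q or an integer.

topology: planetary set — G1 23T / G2 19T / G3 61T, arm = carrier (Willis)
ring teeth: 23 + 2·19 = 61
23(ω_sun−ω_arm) = −61(ω_ring−ω_arm),  ω_ring = 0, ω_sun = 1
23(1−ω_arm) = −61(0−ω_arm)  ⇒  84·ω_arm = 23  ⇒  ω_arm = 23/84
sun–planet mesh: 23·(1−23/84) = −19·(ω_p−ω_arm)  ⇒  ω_p−ω_arm = -1403/1596
ω_p = 23/84 − 1403/1596 = -23/38
exact speed ratio = -23/38

-23/38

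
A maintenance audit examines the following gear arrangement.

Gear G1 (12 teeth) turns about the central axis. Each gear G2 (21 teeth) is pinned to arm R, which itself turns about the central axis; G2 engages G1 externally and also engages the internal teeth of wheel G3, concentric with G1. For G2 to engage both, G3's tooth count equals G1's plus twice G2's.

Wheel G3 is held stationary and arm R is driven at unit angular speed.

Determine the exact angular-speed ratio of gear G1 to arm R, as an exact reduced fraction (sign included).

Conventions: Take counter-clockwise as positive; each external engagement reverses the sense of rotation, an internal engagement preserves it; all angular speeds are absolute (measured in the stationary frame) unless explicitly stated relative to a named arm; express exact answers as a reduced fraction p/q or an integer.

11/2

planetary set (12T centre, 21T on arm, 54T internal) — Willis relation
ring teeth: 12 + 2·21 = 54
12(ω_sun−ω_arm) = −54(ω_ring−ω_arm),  ω_ring = 0, ω_arm = 1
ω_sun = 1 − (54/12)(0−1) = 11/2
ω_out/ω_in = 11/2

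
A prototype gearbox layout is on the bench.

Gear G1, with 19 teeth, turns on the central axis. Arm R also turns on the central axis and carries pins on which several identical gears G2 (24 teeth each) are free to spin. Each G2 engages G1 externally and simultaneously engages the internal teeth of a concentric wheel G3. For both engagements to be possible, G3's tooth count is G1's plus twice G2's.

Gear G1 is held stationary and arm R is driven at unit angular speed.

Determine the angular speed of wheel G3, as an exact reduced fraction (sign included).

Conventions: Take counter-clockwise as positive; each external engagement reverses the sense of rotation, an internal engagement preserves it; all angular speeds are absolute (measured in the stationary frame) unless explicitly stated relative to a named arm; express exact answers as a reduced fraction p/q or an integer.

86/67

class = planetary set [G3 = 19+2·24 = 67; Willis about the carrier]
ring teeth: 19 + 2·24 = 67
19(ω_sun−ω_arm) = −67(ω_ring−ω_arm),  ω_sun = 0, ω_arm = 1
ω_ring = 1 − (19/67)(0−1) = 86/67
exact speed ratio = 86/67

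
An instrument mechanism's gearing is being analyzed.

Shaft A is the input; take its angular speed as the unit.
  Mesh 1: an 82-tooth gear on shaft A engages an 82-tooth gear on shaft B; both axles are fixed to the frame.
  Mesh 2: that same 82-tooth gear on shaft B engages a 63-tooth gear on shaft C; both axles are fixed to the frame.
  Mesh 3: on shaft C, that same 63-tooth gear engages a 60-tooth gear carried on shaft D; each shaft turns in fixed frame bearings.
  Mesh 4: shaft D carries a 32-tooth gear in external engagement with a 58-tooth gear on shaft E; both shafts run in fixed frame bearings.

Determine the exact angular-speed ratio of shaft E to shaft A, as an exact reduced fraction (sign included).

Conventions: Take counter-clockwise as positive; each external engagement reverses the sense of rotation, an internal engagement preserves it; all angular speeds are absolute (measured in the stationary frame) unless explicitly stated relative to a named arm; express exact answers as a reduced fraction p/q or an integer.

328/435

class = fixed-axis compound train [4 meshes; 4 ratios multiply, 4 sense flips]
mesh 1 [82T→82T]: running ratio 1, sense −
mesh 2 [82T→63T]: running ratio 82/63, sense +
mesh 3 [63T→60T]: running ratio 41/30, sense −
mesh 4 [32T→58T]: running ratio 328/435, sense +
ω_out/ω_in = 328/435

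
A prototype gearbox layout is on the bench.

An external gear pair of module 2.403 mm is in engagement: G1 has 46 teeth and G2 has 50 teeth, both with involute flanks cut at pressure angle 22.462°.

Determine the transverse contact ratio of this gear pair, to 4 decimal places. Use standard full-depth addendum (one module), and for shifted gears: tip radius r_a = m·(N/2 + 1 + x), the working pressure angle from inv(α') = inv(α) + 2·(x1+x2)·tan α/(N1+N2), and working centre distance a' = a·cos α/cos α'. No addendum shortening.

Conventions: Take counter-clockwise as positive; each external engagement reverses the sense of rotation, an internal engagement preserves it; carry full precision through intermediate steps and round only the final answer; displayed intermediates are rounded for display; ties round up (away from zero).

1.6300

class = single-mesh tooth geometry [involute pair 46T × 50T, m = 2.403]
base radii: r_b1 = 51.075914, r_b2 = 55.517298
tip radii: r_a1 = 57.672000, r_a2 = 62.478000
no profile shift: α' = α, a' = a
action lengths: √(r_a1²−r_b1²) = 26.782654, √(r_a2²−r_b2²) = 28.658857
base pitch p_b = π·m·cos α = 6.976509
CR = (26.782654 + 28.658857 − 115.344000·sin 22.46200°)/6.976509 = 1.630036
contact ratio ≈ 1.6300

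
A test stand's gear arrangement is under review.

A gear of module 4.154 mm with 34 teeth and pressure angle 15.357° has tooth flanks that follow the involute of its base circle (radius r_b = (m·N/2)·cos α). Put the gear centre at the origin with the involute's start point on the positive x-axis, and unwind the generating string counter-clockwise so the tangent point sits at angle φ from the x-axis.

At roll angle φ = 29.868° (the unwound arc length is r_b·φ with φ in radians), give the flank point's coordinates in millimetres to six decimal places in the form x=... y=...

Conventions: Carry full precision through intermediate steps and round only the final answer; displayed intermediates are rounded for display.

x=76.729941 y=3.129005

class = single-mesh tooth geometry [base-circle involute, m = 4.154, 34T]
pitch radius r_p = m·N/2 = 4.154·34/2 = 70.618000
base radius r_b = r_p·cos α = 70.618000·cos 15.357° = 68.096544
roll angle φ = 29.868° = 0.52129494 rad
x = r_b·(cos φ + φ·sin φ) = 76.729941
y = r_b·(sin φ − φ·cos φ) = 3.129005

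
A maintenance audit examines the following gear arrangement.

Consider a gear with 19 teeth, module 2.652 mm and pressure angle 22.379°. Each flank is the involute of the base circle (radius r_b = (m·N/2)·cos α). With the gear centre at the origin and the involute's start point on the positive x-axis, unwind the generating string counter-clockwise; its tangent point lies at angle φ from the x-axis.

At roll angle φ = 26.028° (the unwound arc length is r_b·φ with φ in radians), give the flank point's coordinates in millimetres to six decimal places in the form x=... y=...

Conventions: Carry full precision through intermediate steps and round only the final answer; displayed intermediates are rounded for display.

single-mesh involute tooth geometry (19T wheel at module 2.652)
pitch radius r_p = m·N/2 = 2.652·19/2 = 25.194000
base radius r_b = r_p·cos α = 25.194000·cos 22.379° = 23.296530
roll angle φ = 26.028° = 0.45427430 rad
x = r_b·(cos φ + φ·sin φ) = 25.577725
y = r_b·(sin φ − φ·cos φ) = 0.713076

x=25.577725 y=0.713076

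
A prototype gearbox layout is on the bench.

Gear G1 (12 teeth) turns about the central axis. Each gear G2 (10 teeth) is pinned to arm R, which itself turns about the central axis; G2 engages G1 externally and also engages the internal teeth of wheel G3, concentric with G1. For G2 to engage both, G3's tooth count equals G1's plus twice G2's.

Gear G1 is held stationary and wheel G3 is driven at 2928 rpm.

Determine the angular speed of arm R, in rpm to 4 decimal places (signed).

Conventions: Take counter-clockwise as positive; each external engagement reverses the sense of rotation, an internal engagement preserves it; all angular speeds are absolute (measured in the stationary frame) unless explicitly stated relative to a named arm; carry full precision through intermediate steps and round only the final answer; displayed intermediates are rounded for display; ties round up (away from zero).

class = planetary set [G3 = 12+2·10 = 32; Willis about the carrier]
normalise by the input: solve with ω_ring = 1, then scale by 2928 rpm
ring teeth: 12 + 2·10 = 32
12(ω_sun−ω_arm) = −32(ω_ring−ω_arm),  ω_sun = 0, ω_ring = 1
12(0−ω_arm) = −32(1−ω_arm)  ⇒  44·ω_arm = 32  ⇒  ω_arm = 8/11
scale: ω_arm = 8/11 × 2928 rpm = +2129.4545 rpm

+2129.4545 rpm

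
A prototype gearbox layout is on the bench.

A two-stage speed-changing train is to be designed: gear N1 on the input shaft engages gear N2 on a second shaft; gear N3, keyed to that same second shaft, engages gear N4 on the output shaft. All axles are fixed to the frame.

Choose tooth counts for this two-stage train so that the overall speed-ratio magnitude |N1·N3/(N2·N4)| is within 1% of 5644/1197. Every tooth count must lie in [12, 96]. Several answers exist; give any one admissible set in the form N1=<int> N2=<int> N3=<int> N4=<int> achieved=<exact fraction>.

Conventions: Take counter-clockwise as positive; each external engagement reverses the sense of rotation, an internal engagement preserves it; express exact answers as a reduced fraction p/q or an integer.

topology: fixed-axis compound train — 2 stages, target 5644/1197
target = 5644/1197 in lowest terms: an exact hit needs N1·N3 = k·5644 and N2·N4 = k·1197 for one integer k, every count in [12, 96]; additionally prefer no 1:1 stage (N1 ≠ N2, N3 ≠ N4)
k = 1: N1·N3 = 5644 = 68·83, N2·N4 = 1197 = 19·63
achieved = 68·83/(19·63) = 5644/1197; |achieved − target| = 0 ≤ 1411/29925 ✓

N1=68 N2=19 N3=83 N4=63 achieved=5644/1197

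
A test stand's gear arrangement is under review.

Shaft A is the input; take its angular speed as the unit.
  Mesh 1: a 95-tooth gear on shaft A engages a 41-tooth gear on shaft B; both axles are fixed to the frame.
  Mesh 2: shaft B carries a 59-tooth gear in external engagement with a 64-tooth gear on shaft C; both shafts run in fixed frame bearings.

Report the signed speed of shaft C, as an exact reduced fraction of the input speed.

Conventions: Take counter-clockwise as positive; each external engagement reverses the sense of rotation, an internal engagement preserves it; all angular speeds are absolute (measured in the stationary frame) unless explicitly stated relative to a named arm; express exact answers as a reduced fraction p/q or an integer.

2-mesh fixed-axis compound train (all bearings frame-fixed)
mesh 1 [95T→41T]: |ω|/ω_in = 1×95/41 = 95/41, sense flips to −
mesh 2 [59T→64T]: |ω|/ω_in = (95/41)×59/64 = 5605/2624, sense flips to +
signed output speed (× input speed) = 5605/2624

5605/2624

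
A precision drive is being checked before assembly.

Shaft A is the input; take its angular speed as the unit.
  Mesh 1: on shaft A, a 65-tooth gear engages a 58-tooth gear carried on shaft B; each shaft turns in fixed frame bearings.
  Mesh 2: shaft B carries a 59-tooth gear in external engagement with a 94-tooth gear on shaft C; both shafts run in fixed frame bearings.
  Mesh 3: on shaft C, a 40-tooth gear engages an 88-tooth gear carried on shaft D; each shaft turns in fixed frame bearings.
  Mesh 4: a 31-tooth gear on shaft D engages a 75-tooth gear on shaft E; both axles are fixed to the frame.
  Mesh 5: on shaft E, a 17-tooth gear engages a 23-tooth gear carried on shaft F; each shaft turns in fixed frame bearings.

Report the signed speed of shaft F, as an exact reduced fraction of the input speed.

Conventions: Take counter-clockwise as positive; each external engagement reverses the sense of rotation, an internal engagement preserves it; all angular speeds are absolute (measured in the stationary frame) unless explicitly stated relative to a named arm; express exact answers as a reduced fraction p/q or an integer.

-404209/4138068

5-mesh fixed-axis compound train (all bearings frame-fixed)
mesh 1 [65T→58T]: |ω|/ω_in = 1×65/58 = 65/58, sense flips to −
mesh 2 [59T→94T]: |ω|/ω_in = (65/58)×59/94 = 3835/5452, sense flips to +
mesh 3 [40T→88T]: |ω|/ω_in = (3835/5452)×40/88 = 19175/59972, sense flips to −
mesh 4 [31T→75T]: |ω|/ω_in = (19175/59972)×31/75 = 23777/179916, sense flips to +
mesh 5 [17T→23T]: |ω|/ω_in = (23777/179916)×17/23 = 404209/4138068, sense flips to −
signed output speed (× input speed) = -404209/4138068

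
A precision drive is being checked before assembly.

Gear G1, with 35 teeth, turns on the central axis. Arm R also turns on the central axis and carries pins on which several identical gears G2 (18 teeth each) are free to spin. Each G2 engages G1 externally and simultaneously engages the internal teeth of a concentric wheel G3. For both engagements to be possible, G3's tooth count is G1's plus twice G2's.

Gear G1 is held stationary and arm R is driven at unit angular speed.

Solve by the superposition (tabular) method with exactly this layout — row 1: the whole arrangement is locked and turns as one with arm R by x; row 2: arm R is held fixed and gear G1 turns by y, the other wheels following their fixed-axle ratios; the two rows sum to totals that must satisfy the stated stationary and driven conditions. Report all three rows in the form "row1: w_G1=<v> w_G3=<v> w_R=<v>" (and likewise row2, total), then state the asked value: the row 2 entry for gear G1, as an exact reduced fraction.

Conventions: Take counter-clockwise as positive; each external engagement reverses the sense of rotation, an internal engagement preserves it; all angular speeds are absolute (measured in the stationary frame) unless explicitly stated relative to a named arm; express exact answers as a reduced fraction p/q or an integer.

topology: planetary set — G1 35T / G2 18T / G3 71T, arm = carrier (Willis)
row 1: whole set turns with the arm by x
row 2 (arm held, sun turns y): ω_ring = −(35/71)·y, ω_arm = 0
boundary: total ω_sun = x + y = 0 and total ω_arm = x = 1  ⇒  y = -1, x = 1
row 2 ring = −(35/71)·(-1) = 35/71
totals (row 1 + row 2): sun 1 + (-1) = 0, ring 1 + 35/71 = 106/71, arm 1 + 0 = 1
asked cell (row2, sun) = -1

row1: w_G1=1 w_G3=1 w_R=1
row2: w_G1=-1 w_G3=35/71 w_R=0
total: w_G1=0 w_G3=106/71 w_R=1
asked value: -1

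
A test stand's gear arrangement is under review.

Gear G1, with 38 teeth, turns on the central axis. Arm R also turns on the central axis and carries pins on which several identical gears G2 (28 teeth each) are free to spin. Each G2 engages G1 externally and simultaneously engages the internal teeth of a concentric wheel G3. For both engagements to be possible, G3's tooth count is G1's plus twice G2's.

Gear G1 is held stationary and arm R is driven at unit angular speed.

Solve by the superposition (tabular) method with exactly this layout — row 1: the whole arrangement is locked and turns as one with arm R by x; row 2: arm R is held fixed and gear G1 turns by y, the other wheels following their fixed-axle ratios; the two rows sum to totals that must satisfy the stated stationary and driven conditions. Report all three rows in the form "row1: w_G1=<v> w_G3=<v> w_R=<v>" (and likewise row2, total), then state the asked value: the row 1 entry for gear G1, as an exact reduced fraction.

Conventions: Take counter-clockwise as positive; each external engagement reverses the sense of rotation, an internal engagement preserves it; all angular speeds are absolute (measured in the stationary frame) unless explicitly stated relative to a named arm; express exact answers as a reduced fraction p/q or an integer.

recognized (axles ride arm R): planetary set, 38/28/94 teeth
row 1 — lock + rotate with arm: ω_sun = ω_ring = ω_arm = x
row 2 (arm held, sun turns y): ω_ring = −(38/94)·y, ω_arm = 0
boundary: total ω_sun = x + y = 0 and total ω_arm = x = 1  ⇒  y = -1, x = 1
row 2 ring = −(38/94)·(-1) = 19/47
totals (row 1 + row 2): sun 1 + (-1) = 0, ring 1 + 19/47 = 66/47, arm 1 + 0 = 1
asked cell (row1, sun) = 1

row1: w_G1=1 w_G3=1 w_R=1
row2: w_G1=-1 w_G3=19/47 w_R=0
total: w_G1=0 w_G3=66/47 w_R=1
asked value: 1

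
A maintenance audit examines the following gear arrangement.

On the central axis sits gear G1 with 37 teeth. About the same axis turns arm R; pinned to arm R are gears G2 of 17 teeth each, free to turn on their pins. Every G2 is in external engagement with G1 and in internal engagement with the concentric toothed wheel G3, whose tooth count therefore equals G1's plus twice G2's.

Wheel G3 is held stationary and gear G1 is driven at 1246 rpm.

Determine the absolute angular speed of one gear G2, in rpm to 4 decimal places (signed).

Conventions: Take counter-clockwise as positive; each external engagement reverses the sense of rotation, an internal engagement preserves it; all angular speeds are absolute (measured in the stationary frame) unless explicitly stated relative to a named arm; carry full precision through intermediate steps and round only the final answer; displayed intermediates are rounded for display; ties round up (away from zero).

-1355.9412 rpm

topology: planetary set — G1 37T / G2 17T / G3 71T, arm = carrier (Willis)
normalise by the input: solve with ω_sun = 1, then scale by 1246 rpm
ring teeth: 37 + 2·17 = 71
37(ω_sun−ω_arm) = −71(ω_ring−ω_arm),  ω_ring = 0, ω_sun = 1
37(1−ω_arm) = −71(0−ω_arm)  ⇒  108·ω_arm = 37  ⇒  ω_arm = 37/108
sun–planet mesh: 37·(1−37/108) = −17·(ω_p−ω_arm)  ⇒  ω_p−ω_arm = -2627/1836
ω_p = 37/108 − 2627/1836 = -37/34
scale: ω_p = -37/34 × 1246 rpm = -1355.9412 rpm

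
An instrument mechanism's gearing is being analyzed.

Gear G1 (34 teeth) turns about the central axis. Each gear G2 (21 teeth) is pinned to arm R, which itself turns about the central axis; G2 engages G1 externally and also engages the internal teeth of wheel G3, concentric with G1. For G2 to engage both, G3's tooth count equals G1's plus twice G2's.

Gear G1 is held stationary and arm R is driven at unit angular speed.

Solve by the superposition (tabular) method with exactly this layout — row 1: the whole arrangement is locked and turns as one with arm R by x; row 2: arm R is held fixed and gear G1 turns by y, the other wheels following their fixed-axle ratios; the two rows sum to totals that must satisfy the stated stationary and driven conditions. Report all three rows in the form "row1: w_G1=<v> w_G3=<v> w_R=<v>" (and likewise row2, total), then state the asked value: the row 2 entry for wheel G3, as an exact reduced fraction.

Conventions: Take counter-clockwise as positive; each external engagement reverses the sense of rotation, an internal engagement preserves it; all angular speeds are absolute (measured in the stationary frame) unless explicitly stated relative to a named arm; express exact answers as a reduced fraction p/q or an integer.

row1: w_G1=1 w_G3=1 w_R=1
row2: w_G1=-1 w_G3=17/38 w_R=0
total: w_G1=0 w_G3=55/38 w_R=1
asked value: 17/38

recognized (axles ride arm R): planetary set, 34/21/76 teeth
superposition row 1 [locked train]: every member turns x
row 2: sun turns y, ring = −(34/76)·y, arm 0
boundary: total ω_sun = x + y = 0 and total ω_arm = x = 1  ⇒  y = -1, x = 1
row 2 ring = −(34/76)·(-1) = 17/38
totals (row 1 + row 2): sun 1 + (-1) = 0, ring 1 + 17/38 = 55/38, arm 1 + 0 = 1
asked cell (row2, ring) = 17/38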